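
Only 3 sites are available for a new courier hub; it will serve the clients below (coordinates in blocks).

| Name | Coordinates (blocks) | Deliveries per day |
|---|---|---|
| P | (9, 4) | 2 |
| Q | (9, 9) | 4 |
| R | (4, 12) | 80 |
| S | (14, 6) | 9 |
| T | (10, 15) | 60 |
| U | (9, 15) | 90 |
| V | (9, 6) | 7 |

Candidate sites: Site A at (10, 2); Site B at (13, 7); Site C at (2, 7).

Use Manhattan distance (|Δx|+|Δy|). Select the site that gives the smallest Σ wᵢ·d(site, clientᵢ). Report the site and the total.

Total weighted distance at each candidate:
  Site A (10, 2): total = 3465
  Site B (13, 7): total = 2951
  Site C (2, 7): total = 3099
Minimum is at Site B with total 2951 blocks.

Site B, total 2951 blocks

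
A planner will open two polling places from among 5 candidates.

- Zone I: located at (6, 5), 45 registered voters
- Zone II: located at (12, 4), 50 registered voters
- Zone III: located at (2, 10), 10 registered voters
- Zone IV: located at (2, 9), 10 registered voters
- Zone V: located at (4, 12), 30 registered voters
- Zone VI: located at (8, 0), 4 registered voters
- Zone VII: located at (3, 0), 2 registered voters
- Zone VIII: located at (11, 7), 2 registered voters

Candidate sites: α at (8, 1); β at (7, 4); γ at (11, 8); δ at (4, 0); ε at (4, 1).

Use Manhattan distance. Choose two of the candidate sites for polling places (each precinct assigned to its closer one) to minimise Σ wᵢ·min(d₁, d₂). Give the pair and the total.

{α, β}, total 910

Evaluate every pair (each demand assigned to the nearer of the two):
  {α, β}: total = 910
  {β, δ}: total = 912
  {β, γ}: total = 918
  {β, ε}: total = 918
  {α, γ}: total = 1078
  {γ, ε}: total = 1086
  {γ, δ}: total = 1125
  {α, ε}: total = 1186
  {α, δ}: total = 1234
  {δ, ε}: total = 1404
Best pair: {α, β} with total 910.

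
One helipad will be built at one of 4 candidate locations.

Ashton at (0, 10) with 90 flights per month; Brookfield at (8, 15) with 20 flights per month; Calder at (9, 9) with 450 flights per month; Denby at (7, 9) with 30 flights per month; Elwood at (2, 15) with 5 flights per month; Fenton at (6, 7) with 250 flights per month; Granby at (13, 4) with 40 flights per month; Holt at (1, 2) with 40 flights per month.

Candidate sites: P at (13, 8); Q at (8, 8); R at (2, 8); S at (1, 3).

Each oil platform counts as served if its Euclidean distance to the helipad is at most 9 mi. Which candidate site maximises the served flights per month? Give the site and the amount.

Q, covering 880

Coverage radius r = 9 mi; a point is covered iff (Δx)²+(Δy)² ≤ 9² = 81.
  P (13, 8): covers {Brookfield, Calder, Denby, Fenton, Granby} → 790
  Q (8, 8): covers {Ashton, Brookfield, Calder, Denby, Fenton, Granby} → 880
  R (2, 8): covers {Ashton, Calder, Denby, Elwood, Fenton, Holt} → 865
  S (1, 3): covers {Ashton, Denby, Fenton, Holt} → 410
Maximum coverage at Q: 880 flights per month.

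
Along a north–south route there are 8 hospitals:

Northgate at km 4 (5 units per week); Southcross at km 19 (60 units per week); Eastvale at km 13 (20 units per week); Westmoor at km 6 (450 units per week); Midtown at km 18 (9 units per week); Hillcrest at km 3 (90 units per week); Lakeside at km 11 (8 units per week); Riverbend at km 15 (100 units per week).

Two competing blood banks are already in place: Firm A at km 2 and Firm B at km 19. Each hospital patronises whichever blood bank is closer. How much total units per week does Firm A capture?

The indifferent point is the midpoint (2+19)/2 = 10.5; hospitals left of it (closer to Firm A at 2) go to Firm A, those right go to Firm B.
  Hillcrest at 3 (w=90) → Firm A
  Northgate at 4 (w=5) → Firm A
  Westmoor at 6 (w=450) → Firm A
  Lakeside at 11 (w=8) → Firm B
  Eastvale at 13 (w=20) → Firm B
  Riverbend at 15 (w=100) → Firm B
  Midtown at 18 (w=9) → Firm B
  Southcross at 19 (w=60) → Firm B
Firm A captures 545; Firm B captures 197.

545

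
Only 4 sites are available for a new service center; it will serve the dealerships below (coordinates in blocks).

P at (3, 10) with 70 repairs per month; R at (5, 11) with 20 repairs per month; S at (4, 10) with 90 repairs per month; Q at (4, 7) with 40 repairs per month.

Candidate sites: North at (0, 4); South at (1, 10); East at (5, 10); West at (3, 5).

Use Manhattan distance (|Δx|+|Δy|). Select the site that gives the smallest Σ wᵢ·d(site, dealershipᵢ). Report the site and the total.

East, total 410 blocks

Total weighted distance at each candidate:
  North (0, 4): total = 2050
  South (1, 10): total = 750
  East (5, 10): total = 410
  West (3, 5): total = 1170
Minimum is at East with total 410 blocks.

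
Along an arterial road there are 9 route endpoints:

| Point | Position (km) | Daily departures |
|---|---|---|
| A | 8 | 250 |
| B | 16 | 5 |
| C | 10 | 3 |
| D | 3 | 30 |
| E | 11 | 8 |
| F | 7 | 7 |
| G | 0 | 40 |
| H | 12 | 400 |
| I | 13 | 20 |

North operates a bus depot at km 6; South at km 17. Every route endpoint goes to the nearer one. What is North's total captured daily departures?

The indifferent point is the midpoint (6+17)/2 = 11.5; route endpoints left of it (closer to North at 6) go to North, those right go to South.
  G at 0 (w=40) → North
  D at 3 (w=30) → North
  F at 7 (w=7) → North
  A at 8 (w=250) → North
  C at 10 (w=3) → North
  E at 11 (w=8) → North
  H at 12 (w=400) → South
  I at 13 (w=20) → South
  B at 16 (w=5) → South
North captures 338; South captures 425.

338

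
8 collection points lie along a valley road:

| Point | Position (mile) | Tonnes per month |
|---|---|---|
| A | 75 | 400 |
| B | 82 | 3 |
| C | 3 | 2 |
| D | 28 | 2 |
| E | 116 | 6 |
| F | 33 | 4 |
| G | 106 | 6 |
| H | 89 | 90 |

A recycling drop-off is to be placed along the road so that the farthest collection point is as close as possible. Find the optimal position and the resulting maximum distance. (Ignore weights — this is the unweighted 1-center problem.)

The 1-center on a line is the midpoint of the two extreme points: leftmost at 3, rightmost at 116.
Optimal location = (3 + 116)/2 = 59.5; maximum distance = (116 − 3)/2 = 56.5.

location 59.5, max distance 56.5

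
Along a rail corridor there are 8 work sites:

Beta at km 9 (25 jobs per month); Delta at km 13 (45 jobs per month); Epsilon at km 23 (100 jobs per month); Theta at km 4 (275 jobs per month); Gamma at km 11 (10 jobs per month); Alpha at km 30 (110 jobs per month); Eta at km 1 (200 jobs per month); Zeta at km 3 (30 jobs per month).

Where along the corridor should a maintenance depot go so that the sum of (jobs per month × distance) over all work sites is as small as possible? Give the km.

For a sum of weighted absolute distances on a line, the optimum is the weighted median (not the mean). Total weight W = 795; half-weight = 397.5.
Sort by position and accumulate weight:
  km 1 (Eta, w=200) → cum 200
  km 3 (Zeta, w=30) → cum 230
  km 4 (Theta, w=275) → cum 505  ≥ 397.5 → median here
  km 9 (Beta, w=25) → cum 530
  km 11 (Gamma, w=10) → cum 540
  km 13 (Delta, w=45) → cum 585
  km 23 (Epsilon, w=100) → cum 685
  km 30 (Alpha, w=110) → cum 795
Optimal location: km 4.

x = 4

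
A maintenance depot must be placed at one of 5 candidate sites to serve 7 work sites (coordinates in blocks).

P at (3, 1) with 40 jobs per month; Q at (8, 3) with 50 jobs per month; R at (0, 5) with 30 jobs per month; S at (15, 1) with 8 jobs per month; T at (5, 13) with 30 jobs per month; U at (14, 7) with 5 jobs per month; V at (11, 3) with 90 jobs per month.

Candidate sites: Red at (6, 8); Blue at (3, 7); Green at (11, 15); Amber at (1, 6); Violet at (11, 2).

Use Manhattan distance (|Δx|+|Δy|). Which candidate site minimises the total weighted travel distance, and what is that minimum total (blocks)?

Violet, total 1660 blocks

Total weighted distance at each candidate:
  Red (6, 8): total = 2273
  Blue (3, 7): total = 2359
  Green (11, 15): total = 3779
  Amber (1, 6): total = 2562
  Violet (11, 2): total = 1660
Minimum is at Violet with total 1660 blocks.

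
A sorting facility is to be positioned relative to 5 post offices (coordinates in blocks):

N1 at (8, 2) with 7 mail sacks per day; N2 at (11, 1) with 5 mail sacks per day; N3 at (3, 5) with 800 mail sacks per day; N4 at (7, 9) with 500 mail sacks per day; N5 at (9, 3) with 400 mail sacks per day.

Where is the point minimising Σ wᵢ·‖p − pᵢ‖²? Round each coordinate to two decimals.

The minimiser of Σwᵢ‖p−pᵢ‖² is the weighted centroid p* = (Σwᵢpᵢ)/(Σwᵢ).
Σwᵢ = 1712.
Σwᵢxᵢ = 7·8 + 5·11 + 800·3 + 500·7 + 400·9 = 9611.
Σwᵢyᵢ = 7·2 + 5·1 + 800·5 + 500·9 + 400·3 = 9719.
x* = 9611/1712 = 5.61, y* = 9719/1712 = 5.68.

(5.61, 5.68)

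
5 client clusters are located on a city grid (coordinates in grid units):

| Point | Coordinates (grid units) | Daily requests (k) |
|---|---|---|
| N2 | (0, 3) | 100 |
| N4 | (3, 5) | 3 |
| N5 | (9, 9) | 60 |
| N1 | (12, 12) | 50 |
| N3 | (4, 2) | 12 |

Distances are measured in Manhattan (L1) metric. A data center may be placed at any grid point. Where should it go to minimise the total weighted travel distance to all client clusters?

(4, 5)

Manhattan distance separates: Σwᵢ(|x−xᵢ|+|y−yᵢ|) = Σwᵢ|x−xᵢ| + Σwᵢ|y−yᵢ|, so x and y are optimised independently as 1-D weighted medians.
Total weight W = 225; half = 112.5.
x-coordinate, sorted with cumulative weight:
  x=0 (N2, w=100) cum 100
  x=3 (N4, w=3) cum 103
  x=4 (N3, w=12) cum 115  ← median
  x=9 (N5, w=60) cum 175
  x=12 (N1, w=50) cum 225
⇒ x* = 4
y-coordinate, sorted with cumulative weight:
  y=2 (N3, w=12) cum 12
  y=3 (N2, w=100) cum 112
  y=5 (N4, w=3) cum 115  ← median
  y=9 (N5, w=60) cum 175
  y=12 (N1, w=50) cum 225
⇒ y* = 5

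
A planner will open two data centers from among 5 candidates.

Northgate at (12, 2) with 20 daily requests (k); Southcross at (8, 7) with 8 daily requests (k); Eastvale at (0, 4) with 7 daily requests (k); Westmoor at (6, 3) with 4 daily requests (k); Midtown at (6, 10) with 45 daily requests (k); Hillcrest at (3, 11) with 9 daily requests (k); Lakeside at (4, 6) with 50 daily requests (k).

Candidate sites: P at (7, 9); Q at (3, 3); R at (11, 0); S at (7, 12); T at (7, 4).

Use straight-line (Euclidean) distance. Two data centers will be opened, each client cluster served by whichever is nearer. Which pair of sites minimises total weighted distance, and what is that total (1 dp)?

Evaluate every pair (each demand assigned to the nearer of the two):
  {P, R}: total = 462.2
  {P, T}: total = 464.4
  {P, Q}: total = 486.1
  {S, T}: total = 505.7
  {Q, S}: total = 551.9
  {P, S}: total = 587.4
  {R, T}: total = 651.2
  {R, S}: total = 656.4
  {Q, T}: total = 664.6
  {Q, R}: total = 702.9
Best pair: {P, R} with total 462.2.

{P, R}, total 462.2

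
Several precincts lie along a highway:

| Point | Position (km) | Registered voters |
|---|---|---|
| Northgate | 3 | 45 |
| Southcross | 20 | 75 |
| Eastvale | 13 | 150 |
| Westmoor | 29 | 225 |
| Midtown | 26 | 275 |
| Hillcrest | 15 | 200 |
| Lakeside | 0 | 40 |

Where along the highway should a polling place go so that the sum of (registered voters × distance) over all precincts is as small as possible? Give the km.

For a sum of weighted absolute distances on a line, the optimum is the weighted median (not the mean). Total weight W = 1010; half-weight = 505.
Sort by position and accumulate weight:
  km 0 (Lakeside, w=40) → cum 40
  km 3 (Northgate, w=45) → cum 85
  km 13 (Eastvale, w=150) → cum 235
  km 15 (Hillcrest, w=200) → cum 435
  km 20 (Southcross, w=75) → cum 510  ≥ 505 → median here
  km 26 (Midtown, w=275) → cum 785
  km 29 (Westmoor, w=225) → cum 1010
Optimal location: km 20.

x = 20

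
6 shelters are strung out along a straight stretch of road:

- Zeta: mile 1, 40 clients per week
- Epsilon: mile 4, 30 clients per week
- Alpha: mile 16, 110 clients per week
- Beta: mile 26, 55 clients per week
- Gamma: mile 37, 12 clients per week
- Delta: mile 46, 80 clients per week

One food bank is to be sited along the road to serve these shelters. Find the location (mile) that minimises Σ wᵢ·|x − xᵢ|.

x = 16

For a sum of weighted absolute distances on a line, the optimum is the weighted median (not the mean). Total weight W = 327; half-weight = 163.5.
Sort by position and accumulate weight:
  mile 1 (Zeta, w=40) → cum 40
  mile 4 (Epsilon, w=30) → cum 70
  mile 16 (Alpha, w=110) → cum 180  ≥ 163.5 → median here
  mile 26 (Beta, w=55) → cum 235
  mile 37 (Gamma, w=12) → cum 247
  mile 46 (Delta, w=80) → cum 327
Optimal location: mile 16.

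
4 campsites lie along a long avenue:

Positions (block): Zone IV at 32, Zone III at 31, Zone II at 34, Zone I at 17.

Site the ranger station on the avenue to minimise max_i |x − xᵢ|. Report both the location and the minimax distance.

location 25.5, max distance 8.5

The 1-center on a line is the midpoint of the two extreme points: leftmost at 17, rightmost at 34.
Optimal location = (17 + 34)/2 = 25.5; maximum distance = (34 − 17)/2 = 8.5.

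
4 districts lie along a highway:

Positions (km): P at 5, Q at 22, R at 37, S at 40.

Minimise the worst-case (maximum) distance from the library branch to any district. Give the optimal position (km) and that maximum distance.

The 1-center on a line is the midpoint of the two extreme points: leftmost at 5, rightmost at 40.
Optimal location = (5 + 40)/2 = 22.5; maximum distance = (40 − 5)/2 = 17.5.

location 22.5, max distance 17.5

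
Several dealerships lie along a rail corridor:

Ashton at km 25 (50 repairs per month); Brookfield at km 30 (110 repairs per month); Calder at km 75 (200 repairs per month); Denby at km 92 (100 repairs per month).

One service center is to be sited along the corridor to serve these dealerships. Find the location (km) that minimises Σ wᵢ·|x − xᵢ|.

For a sum of weighted absolute distances on a line, the optimum is the weighted median (not the mean). Total weight W = 460; half-weight = 230.
Sort by position and accumulate weight:
  km 25 (Ashton, w=50) → cum 50
  km 30 (Brookfield, w=110) → cum 160
  km 75 (Calder, w=200) → cum 360  ≥ 230 → median here
  km 92 (Denby, w=100) → cum 460
Optimal location: km 75.

x = 75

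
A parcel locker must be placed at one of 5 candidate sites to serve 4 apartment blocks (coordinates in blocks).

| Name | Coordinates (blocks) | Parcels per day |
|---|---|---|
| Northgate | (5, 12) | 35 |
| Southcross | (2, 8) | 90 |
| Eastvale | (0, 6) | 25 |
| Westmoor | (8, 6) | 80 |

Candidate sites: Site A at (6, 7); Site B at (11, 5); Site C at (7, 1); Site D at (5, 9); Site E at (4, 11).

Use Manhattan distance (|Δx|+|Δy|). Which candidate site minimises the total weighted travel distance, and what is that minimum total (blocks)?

Total weighted distance at each candidate:
  Site A (6, 7): total = 1075
  Site B (11, 5): total = 2155
  Site C (7, 1): total = 2315
  Site D (5, 9): total = 1145
  Site E (4, 11): total = 1465
Minimum is at Site A with total 1075 blocks.

Site A, total 1075 blocks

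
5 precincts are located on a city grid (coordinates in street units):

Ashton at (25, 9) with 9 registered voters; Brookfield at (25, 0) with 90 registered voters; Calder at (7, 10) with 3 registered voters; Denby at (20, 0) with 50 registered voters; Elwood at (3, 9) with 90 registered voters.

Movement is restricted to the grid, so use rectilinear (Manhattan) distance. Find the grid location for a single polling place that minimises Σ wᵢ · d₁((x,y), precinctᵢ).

Manhattan distance separates: Σwᵢ(|x−xᵢ|+|y−yᵢ|) = Σwᵢ|x−xᵢ| + Σwᵢ|y−yᵢ|, so x and y are optimised independently as 1-D weighted medians.
Total weight W = 242; half = 121.
x-coordinate, sorted with cumulative weight:
  x=3 (Elwood, w=90) cum 90
  x=7 (Calder, w=3) cum 93
  x=20 (Denby, w=50) cum 143  ← median
  x=25 (Ashton, w=9) cum 152
  x=25 (Brookfield, w=90) cum 242
⇒ x* = 20
y-coordinate, sorted with cumulative weight:
  y=0 (Brookfield, w=90) cum 90
  y=0 (Denby, w=50) cum 140  ← median
  y=9 (Ashton, w=9) cum 149
  y=9 (Elwood, w=90) cum 239
  y=10 (Calder, w=3) cum 242
⇒ y* = 0

(20, 0)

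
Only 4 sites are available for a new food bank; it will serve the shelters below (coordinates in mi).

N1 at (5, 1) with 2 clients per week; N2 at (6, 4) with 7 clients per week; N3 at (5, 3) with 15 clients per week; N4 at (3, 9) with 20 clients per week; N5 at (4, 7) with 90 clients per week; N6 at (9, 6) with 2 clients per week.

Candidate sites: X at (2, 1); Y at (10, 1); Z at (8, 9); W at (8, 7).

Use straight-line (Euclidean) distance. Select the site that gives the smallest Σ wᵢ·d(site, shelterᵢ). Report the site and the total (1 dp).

W, total 584.2 mi

Total weighted distance at each candidate:
  X (2, 1): total = 842.7
  Y (10, 1): total = 1112.3
  Z (8, 9): total = 664.2
  W (8, 7): total = 584.2
Minimum is at W with total 584.2 mi.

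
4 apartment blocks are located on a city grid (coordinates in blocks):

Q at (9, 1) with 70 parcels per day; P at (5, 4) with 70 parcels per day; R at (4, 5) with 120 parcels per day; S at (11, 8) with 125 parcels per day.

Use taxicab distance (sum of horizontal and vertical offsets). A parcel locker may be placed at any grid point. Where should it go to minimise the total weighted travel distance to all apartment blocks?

Manhattan distance separates: Σwᵢ(|x−xᵢ|+|y−yᵢ|) = Σwᵢ|x−xᵢ| + Σwᵢ|y−yᵢ|, so x and y are optimised independently as 1-D weighted medians.
Total weight W = 385; half = 192.5.
x-coordinate, sorted with cumulative weight:
  x=4 (R, w=120) cum 120
  x=5 (P, w=70) cum 190
  x=9 (Q, w=70) cum 260  ← median
  x=11 (S, w=125) cum 385
⇒ x* = 9
y-coordinate, sorted with cumulative weight:
  y=1 (Q, w=70) cum 70
  y=4 (P, w=70) cum 140
  y=5 (R, w=120) cum 260  ← median
  y=8 (S, w=125) cum 385
⇒ y* = 5

(9, 5)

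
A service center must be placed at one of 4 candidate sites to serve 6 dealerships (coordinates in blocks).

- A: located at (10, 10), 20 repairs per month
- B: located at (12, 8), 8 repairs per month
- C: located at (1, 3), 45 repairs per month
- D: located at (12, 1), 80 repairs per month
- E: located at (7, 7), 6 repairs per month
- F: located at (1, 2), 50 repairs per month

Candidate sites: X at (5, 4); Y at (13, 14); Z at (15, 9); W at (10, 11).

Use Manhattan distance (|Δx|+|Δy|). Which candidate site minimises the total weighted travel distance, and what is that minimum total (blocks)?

Total weighted distance at each candidate:
  X (5, 4): total = 1663
  Y (13, 14): total = 3629
  Z (15, 9): total = 3042
  W (10, 11): total = 2727
Minimum is at X with total 1663 blocks.

X, total 1663 blocks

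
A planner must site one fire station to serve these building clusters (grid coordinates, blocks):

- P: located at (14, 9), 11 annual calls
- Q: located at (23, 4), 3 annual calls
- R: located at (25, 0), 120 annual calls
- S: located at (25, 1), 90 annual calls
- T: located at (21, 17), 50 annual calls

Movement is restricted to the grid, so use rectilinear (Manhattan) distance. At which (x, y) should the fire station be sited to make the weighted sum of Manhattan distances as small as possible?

(25, 1)

Manhattan distance separates: Σwᵢ(|x−xᵢ|+|y−yᵢ|) = Σwᵢ|x−xᵢ| + Σwᵢ|y−yᵢ|, so x and y are optimised independently as 1-D weighted medians.
Total weight W = 274; half = 137.
x-coordinate, sorted with cumulative weight:
  x=14 (P, w=11) cum 11
  x=21 (T, w=50) cum 61
  x=23 (Q, w=3) cum 64
  x=25 (R, w=120) cum 184  ← median
  x=25 (S, w=90) cum 274
⇒ x* = 25
y-coordinate, sorted with cumulative weight:
  y=0 (R, w=120) cum 120
  y=1 (S, w=90) cum 210  ← median
  y=4 (Q, w=3) cum 213
  y=9 (P, w=11) cum 224
  y=17 (T, w=50) cum 274
⇒ y* = 1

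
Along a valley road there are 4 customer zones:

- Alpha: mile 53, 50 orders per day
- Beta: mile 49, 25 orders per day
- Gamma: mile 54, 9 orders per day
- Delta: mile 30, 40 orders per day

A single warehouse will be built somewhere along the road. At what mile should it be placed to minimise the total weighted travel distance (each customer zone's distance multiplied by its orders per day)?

x = 49

For a sum of weighted absolute distances on a line, the optimum is the weighted median (not the mean). Total weight W = 124; half-weight = 62.
Sort by position and accumulate weight:
  mile 30 (Delta, w=40) → cum 40
  mile 49 (Beta, w=25) → cum 65  ≥ 62 → median here
  mile 53 (Alpha, w=50) → cum 115
  mile 54 (Gamma, w=9) → cum 124
Optimal location: mile 49.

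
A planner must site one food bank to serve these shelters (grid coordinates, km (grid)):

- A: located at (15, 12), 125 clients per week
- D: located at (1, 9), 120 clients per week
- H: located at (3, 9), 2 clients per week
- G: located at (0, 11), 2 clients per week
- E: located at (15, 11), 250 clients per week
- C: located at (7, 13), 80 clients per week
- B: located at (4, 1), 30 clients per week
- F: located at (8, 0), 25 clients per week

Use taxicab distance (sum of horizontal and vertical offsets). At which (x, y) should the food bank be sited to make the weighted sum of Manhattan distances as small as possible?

(15, 11)

Manhattan distance separates: Σwᵢ(|x−xᵢ|+|y−yᵢ|) = Σwᵢ|x−xᵢ| + Σwᵢ|y−yᵢ|, so x and y are optimised independently as 1-D weighted medians.
Total weight W = 634; half = 317.
x-coordinate, sorted with cumulative weight:
  x=0 (G, w=2) cum 2
  x=1 (D, w=120) cum 122
  x=3 (H, w=2) cum 124
  x=4 (B, w=30) cum 154
  x=7 (C, w=80) cum 234
  x=8 (F, w=25) cum 259
  x=15 (A, w=125) cum 384  ← median
  x=15 (E, w=250) cum 634
⇒ x* = 15
y-coordinate, sorted with cumulative weight:
  y=0 (F, w=25) cum 25
  y=1 (B, w=30) cum 55
  y=9 (D, w=120) cum 175
  y=9 (H, w=2) cum 177
  y=11 (G, w=2) cum 179
  y=11 (E, w=250) cum 429  ← median
  y=12 (A, w=125) cum 554
  y=13 (C, w=80) cum 634
⇒ y* = 11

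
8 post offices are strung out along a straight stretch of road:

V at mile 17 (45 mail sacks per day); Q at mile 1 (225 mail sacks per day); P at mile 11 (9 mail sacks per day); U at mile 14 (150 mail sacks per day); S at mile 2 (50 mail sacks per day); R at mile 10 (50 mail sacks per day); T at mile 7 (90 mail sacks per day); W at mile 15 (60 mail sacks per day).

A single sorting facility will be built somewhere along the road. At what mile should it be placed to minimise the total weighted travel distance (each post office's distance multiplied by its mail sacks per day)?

x = 7

For a sum of weighted absolute distances on a line, the optimum is the weighted median (not the mean). Total weight W = 679; half-weight = 339.5.
Sort by position and accumulate weight:
  mile 1 (Q, w=225) → cum 225
  mile 2 (S, w=50) → cum 275
  mile 7 (T, w=90) → cum 365  ≥ 339.5 → median here
  mile 10 (R, w=50) → cum 415
  mile 11 (P, w=9) → cum 424
  mile 14 (U, w=150) → cum 574
  mile 15 (W, w=60) → cum 634
  mile 17 (V, w=45) → cum 679
Optimal location: mile 7.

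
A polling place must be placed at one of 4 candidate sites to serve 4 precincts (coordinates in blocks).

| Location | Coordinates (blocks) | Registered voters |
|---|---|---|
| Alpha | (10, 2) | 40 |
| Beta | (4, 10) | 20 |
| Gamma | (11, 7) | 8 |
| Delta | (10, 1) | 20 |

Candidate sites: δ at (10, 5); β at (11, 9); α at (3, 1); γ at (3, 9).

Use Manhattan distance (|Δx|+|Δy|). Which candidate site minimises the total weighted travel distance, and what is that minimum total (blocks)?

Total weighted distance at each candidate:
  δ (10, 5): total = 444
  β (11, 9): total = 676
  α (3, 1): total = 772
  γ (3, 9): total = 980
Minimum is at δ with total 444 blocks.

δ, total 444 blocks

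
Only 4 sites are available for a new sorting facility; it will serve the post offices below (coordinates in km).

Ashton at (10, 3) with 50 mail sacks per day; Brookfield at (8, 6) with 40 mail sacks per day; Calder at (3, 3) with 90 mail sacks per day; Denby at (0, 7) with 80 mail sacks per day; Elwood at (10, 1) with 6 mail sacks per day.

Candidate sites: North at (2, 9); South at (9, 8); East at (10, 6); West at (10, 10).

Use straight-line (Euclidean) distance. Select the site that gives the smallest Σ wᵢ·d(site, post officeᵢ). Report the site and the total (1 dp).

North, total 1609.9 km

Total weighted distance at each candidate:
  North (2, 9): total = 1609.9
  South (9, 8): total = 1814.2
  East (10, 6): total = 1749.4
  West (10, 10): total = 2309.1
Minimum is at North with total 1609.9 km.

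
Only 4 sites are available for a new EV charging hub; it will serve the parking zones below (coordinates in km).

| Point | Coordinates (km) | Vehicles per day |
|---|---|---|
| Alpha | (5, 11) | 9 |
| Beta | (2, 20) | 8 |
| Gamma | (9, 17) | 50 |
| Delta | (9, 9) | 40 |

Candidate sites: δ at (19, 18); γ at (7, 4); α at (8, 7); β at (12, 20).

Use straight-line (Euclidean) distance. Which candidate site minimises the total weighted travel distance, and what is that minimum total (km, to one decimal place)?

α, total 751.5 km

Total weighted distance at each candidate:
  δ (19, 18): total = 1318.4
  γ (7, 4): total = 1072.7
  α (8, 7): total = 751.5
  β (12, 20): total = 850.8
Minimum is at α with total 751.5 km.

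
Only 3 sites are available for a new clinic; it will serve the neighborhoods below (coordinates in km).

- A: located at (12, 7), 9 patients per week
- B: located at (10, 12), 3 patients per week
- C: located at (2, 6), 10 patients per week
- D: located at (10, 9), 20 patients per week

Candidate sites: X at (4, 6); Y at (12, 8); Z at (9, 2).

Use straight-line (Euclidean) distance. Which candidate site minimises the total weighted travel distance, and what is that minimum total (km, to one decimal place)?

Y, total 169.1 km

Total weighted distance at each candidate:
  X (4, 6): total = 252.2
  Y (12, 8): total = 169.1
  Z (9, 2): total = 304.7
Minimum is at Y with total 169.1 km.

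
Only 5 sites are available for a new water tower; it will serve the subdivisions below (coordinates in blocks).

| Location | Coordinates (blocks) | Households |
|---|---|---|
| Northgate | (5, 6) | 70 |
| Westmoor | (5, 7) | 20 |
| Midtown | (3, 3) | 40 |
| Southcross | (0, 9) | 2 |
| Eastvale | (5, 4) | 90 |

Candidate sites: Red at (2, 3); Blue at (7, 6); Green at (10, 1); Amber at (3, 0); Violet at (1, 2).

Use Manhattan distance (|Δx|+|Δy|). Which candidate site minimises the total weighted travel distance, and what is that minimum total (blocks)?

Total weighted distance at each candidate:
  Red (2, 3): total = 976
  Blue (7, 6): total = 860
  Green (10, 1): total = 2036
  Amber (3, 0): total = 1424
  Violet (1, 2): total = 1416
Minimum is at Blue with total 860 blocks.

Blue, total 860 blocks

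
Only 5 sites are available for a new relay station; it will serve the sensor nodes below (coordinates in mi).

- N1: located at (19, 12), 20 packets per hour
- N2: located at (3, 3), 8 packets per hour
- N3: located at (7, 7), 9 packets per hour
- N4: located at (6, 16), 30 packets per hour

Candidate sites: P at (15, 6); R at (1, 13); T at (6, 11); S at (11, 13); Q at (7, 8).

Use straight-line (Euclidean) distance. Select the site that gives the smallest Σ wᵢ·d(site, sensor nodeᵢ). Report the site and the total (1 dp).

Total weighted distance at each candidate:
  P (15, 6): total = 719.3
  R (1, 13): total = 693.4
  T (6, 11): total = 516.2
  S (11, 13): total = 503.5
  Q (7, 8): total = 555.1
Minimum is at S with total 503.5 mi.

S, total 503.5 mi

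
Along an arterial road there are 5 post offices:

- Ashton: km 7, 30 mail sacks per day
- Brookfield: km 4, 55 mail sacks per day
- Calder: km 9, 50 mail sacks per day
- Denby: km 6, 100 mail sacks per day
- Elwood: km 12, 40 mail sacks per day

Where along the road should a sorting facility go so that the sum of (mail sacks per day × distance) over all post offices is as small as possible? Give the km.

For a sum of weighted absolute distances on a line, the optimum is the weighted median (not the mean). Total weight W = 275; half-weight = 137.5.
Sort by position and accumulate weight:
  km 4 (Brookfield, w=55) → cum 55
  km 6 (Denby, w=100) → cum 155  ≥ 137.5 → median here
  km 7 (Ashton, w=30) → cum 185
  km 9 (Calder, w=50) → cum 235
  km 12 (Elwood, w=40) → cum 275
Optimal location: km 6.

x = 6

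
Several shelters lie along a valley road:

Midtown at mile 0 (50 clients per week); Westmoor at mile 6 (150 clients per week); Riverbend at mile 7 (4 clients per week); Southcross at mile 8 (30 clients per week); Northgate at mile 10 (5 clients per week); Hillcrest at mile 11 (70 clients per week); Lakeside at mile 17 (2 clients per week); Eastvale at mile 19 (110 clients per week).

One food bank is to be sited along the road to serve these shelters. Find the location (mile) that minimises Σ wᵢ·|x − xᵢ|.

x = 8

For a sum of weighted absolute distances on a line, the optimum is the weighted median (not the mean). Total weight W = 421; half-weight = 210.5.
Sort by position and accumulate weight:
  mile 0 (Midtown, w=50) → cum 50
  mile 6 (Westmoor, w=150) → cum 200
  mile 7 (Riverbend, w=4) → cum 204
  mile 8 (Southcross, w=30) → cum 234  ≥ 210.5 → median here
  mile 10 (Northgate, w=5) → cum 239
  mile 11 (Hillcrest, w=70) → cum 309
  mile 17 (Lakeside, w=2) → cum 311
  mile 19 (Eastvale, w=110) → cum 421
Optimal location: mile 8.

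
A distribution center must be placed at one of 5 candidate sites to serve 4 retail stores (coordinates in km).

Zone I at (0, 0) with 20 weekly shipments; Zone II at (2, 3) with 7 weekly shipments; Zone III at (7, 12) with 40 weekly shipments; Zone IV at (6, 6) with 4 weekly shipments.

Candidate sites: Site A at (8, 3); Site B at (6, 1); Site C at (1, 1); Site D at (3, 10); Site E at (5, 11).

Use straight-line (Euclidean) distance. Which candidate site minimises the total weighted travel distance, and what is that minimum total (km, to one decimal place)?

Total weighted distance at each candidate:
  Site A (8, 3): total = 589.5
  Site B (6, 1): total = 614.8
  Site C (1, 1): total = 573.4
  Site D (3, 10): total = 457.2
  Site E (5, 11): total = 411.3
Minimum is at Site E with total 411.3 km.

Site E, total 411.3 km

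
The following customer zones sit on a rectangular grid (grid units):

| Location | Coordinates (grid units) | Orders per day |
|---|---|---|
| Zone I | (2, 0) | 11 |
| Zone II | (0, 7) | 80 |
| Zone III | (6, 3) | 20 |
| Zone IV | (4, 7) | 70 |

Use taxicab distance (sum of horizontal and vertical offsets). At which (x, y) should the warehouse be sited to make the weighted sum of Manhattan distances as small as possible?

Manhattan distance separates: Σwᵢ(|x−xᵢ|+|y−yᵢ|) = Σwᵢ|x−xᵢ| + Σwᵢ|y−yᵢ|, so x and y are optimised independently as 1-D weighted medians.
Total weight W = 181; half = 90.5.
x-coordinate, sorted with cumulative weight:
  x=0 (Zone II, w=80) cum 80
  x=2 (Zone I, w=11) cum 91  ← median
  x=4 (Zone IV, w=70) cum 161
  x=6 (Zone III, w=20) cum 181
⇒ x* = 2
y-coordinate, sorted with cumulative weight:
  y=0 (Zone I, w=11) cum 11
  y=3 (Zone III, w=20) cum 31
  y=7 (Zone II, w=80) cum 111  ← median
  y=7 (Zone IV, w=70) cum 181
⇒ y* = 7

(2, 7)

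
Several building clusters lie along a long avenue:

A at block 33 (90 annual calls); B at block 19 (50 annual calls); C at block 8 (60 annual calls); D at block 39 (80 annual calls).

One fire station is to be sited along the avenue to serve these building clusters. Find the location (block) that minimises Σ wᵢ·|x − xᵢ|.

For a sum of weighted absolute distances on a line, the optimum is the weighted median (not the mean). Total weight W = 280; half-weight = 140.
Sort by position and accumulate weight:
  block 8 (C, w=60) → cum 60
  block 19 (B, w=50) → cum 110
  block 33 (A, w=90) → cum 200  ≥ 140 → median here
  block 39 (D, w=80) → cum 280
Optimal location: block 33.

x = 33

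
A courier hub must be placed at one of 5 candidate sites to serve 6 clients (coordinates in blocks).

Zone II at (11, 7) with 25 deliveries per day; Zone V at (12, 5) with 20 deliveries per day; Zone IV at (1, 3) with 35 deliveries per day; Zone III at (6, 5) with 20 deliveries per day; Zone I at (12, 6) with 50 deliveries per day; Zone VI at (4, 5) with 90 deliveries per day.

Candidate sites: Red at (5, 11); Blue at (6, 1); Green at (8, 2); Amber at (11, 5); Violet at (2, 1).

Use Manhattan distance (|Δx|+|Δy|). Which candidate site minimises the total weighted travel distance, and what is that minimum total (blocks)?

Amber, total 1320 blocks

Total weighted distance at each candidate:
  Red (5, 11): total = 2300
  Blue (6, 1): total = 1890
  Green (8, 2): total = 1750
  Amber (11, 5): total = 1320
  Violet (2, 1): total = 2210
Minimum is at Amber with total 1320 blocks.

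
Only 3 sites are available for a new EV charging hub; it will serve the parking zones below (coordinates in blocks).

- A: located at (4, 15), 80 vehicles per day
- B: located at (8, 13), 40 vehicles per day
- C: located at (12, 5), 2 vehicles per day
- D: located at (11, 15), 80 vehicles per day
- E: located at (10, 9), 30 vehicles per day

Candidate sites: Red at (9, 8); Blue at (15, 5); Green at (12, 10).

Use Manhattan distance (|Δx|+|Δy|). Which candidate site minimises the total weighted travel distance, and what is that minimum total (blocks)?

Green, total 1900 blocks

Total weighted distance at each candidate:
  Red (9, 8): total = 1992
  Blue (15, 5): total = 3676
  Green (12, 10): total = 1900
Minimum is at Green with total 1900 blocks.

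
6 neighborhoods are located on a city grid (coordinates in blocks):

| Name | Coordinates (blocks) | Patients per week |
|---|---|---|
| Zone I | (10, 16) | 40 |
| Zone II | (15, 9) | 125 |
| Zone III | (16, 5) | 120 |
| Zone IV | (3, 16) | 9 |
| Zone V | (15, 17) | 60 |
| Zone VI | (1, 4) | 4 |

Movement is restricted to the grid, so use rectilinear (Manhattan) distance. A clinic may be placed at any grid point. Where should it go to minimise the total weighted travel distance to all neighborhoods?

(15, 9)

Manhattan distance separates: Σwᵢ(|x−xᵢ|+|y−yᵢ|) = Σwᵢ|x−xᵢ| + Σwᵢ|y−yᵢ|, so x and y are optimised independently as 1-D weighted medians.
Total weight W = 358; half = 179.
x-coordinate, sorted with cumulative weight:
  x=1 (Zone VI, w=4) cum 4
  x=3 (Zone IV, w=9) cum 13
  x=10 (Zone I, w=40) cum 53
  x=15 (Zone II, w=125) cum 178
  x=15 (Zone V, w=60) cum 238  ← median
  x=16 (Zone III, w=120) cum 358
⇒ x* = 15
y-coordinate, sorted with cumulative weight:
  y=4 (Zone VI, w=4) cum 4
  y=5 (Zone III, w=120) cum 124
  y=9 (Zone II, w=125) cum 249  ← median
  y=16 (Zone I, w=40) cum 289
  y=16 (Zone IV, w=9) cum 298
  y=17 (Zone V, w=60) cum 358
⇒ y* = 9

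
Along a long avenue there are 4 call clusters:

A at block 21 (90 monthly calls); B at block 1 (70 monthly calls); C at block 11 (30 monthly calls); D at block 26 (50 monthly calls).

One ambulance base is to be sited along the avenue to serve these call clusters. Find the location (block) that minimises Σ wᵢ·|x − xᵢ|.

For a sum of weighted absolute distances on a line, the optimum is the weighted median (not the mean). Total weight W = 240; half-weight = 120.
Sort by position and accumulate weight:
  block 1 (B, w=70) → cum 70
  block 11 (C, w=30) → cum 100
  block 21 (A, w=90) → cum 190  ≥ 120 → median here
  block 26 (D, w=50) → cum 240
Optimal location: block 21.

x = 21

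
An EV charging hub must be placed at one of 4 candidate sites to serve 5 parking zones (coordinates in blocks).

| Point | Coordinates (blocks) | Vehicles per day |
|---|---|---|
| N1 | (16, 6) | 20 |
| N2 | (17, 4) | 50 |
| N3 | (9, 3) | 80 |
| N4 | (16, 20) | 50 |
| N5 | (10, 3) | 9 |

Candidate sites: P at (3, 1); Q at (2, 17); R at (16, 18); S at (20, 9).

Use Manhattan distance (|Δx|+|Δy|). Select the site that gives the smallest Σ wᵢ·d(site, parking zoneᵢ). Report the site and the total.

Total weighted distance at each candidate:
  P (3, 1): total = 3531
  Q (2, 17): total = 4628
  R (16, 18): total = 3039
  S (20, 9): total = 2794
Minimum is at S with total 2794 blocks.

S, total 2794 blocks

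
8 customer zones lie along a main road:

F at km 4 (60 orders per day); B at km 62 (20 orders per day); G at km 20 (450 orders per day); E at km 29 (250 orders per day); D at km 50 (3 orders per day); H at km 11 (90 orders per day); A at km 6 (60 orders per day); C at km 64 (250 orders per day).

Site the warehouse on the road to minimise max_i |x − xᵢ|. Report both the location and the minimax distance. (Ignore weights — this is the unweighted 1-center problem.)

The 1-center on a line is the midpoint of the two extreme points: leftmost at 4, rightmost at 64.
Optimal location = (4 + 64)/2 = 34; maximum distance = (64 − 4)/2 = 30.

location 34, max distance 30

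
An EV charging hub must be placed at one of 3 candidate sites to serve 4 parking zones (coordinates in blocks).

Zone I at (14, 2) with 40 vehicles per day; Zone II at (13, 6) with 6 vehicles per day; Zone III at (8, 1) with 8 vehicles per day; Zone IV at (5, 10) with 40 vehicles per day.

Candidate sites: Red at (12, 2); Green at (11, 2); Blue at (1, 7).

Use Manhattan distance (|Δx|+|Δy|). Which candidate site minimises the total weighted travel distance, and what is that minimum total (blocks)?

Green, total 748 blocks

Total weighted distance at each candidate:
  Red (12, 2): total = 750
  Green (11, 2): total = 748
  Blue (1, 7): total = 1182
Minimum is at Green with total 748 blocks.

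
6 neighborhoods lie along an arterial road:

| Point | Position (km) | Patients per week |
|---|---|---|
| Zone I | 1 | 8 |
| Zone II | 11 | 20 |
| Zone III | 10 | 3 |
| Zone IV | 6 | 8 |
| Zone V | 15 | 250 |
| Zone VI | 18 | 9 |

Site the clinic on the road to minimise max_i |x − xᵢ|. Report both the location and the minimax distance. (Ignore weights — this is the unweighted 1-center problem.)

The 1-center on a line is the midpoint of the two extreme points: leftmost at 1, rightmost at 18.
Optimal location = (1 + 18)/2 = 9.5; maximum distance = (18 − 1)/2 = 8.5.

location 9.5, max distance 8.5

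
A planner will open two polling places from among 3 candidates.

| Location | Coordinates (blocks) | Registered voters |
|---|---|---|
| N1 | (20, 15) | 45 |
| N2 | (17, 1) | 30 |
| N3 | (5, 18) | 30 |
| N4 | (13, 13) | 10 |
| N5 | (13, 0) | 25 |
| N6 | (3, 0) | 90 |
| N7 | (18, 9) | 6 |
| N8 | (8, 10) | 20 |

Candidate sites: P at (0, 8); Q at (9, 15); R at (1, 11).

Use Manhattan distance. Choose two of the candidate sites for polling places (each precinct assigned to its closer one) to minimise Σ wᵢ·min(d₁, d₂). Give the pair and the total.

{P, Q}, total 3100

Evaluate every pair (each demand assigned to the nearer of the two):
  {P, Q}: total = 3100
  {Q, R}: total = 3280
  {P, R}: total = 4014
Best pair: {P, Q} with total 3100.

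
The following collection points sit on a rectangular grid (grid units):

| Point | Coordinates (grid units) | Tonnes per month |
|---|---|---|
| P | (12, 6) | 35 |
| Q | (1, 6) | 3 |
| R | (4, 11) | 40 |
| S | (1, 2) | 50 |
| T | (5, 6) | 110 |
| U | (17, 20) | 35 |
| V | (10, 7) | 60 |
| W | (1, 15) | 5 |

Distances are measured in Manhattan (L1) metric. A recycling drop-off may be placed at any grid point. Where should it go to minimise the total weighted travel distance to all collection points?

Manhattan distance separates: Σwᵢ(|x−xᵢ|+|y−yᵢ|) = Σwᵢ|x−xᵢ| + Σwᵢ|y−yᵢ|, so x and y are optimised independently as 1-D weighted medians.
Total weight W = 338; half = 169.
x-coordinate, sorted with cumulative weight:
  x=1 (Q, w=3) cum 3
  x=1 (S, w=50) cum 53
  x=1 (W, w=5) cum 58
  x=4 (R, w=40) cum 98
  x=5 (T, w=110) cum 208  ← median
  x=10 (V, w=60) cum 268
  x=12 (P, w=35) cum 303
  x=17 (U, w=35) cum 338
⇒ x* = 5
y-coordinate, sorted with cumulative weight:
  y=2 (S, w=50) cum 50
  y=6 (P, w=35) cum 85
  y=6 (Q, w=3) cum 88
  y=6 (T, w=110) cum 198  ← median
  y=7 (V, w=60) cum 258
  y=11 (R, w=40) cum 298
  y=15 (W, w=5) cum 303
  y=20 (U, w=35) cum 338
⇒ y* = 6

(5, 6)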